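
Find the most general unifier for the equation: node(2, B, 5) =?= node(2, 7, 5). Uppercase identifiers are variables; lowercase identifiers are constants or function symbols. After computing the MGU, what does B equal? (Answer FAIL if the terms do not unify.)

Decompose node/3: 2 =?= 2,  B =?= 7,  5 =?= 5.
Delete trivial equation 2 =?= 2.
Bind B := 7; no other remaining equation mentions B.
Delete trivial equation 5 =?= 5.
MGU = { B ↦ 7 }, so B ↦ 7.

7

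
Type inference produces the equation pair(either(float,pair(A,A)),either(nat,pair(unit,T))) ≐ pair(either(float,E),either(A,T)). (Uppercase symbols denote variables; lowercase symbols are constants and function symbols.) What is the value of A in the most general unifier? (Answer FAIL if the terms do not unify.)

FAIL

Decompose pair/2: either(float,pair(A,A)) ≐ either(float,E),  either(nat,pair(unit,T)) ≐ either(A,T).
Decompose either/2: float ≐ float,  pair(A,A) ≐ E.
Delete trivial equation float ≐ float.
Bind E := pair(A,A); no other remaining equation mentions E.
Decompose either/2: nat ≐ A,  pair(unit,T) ≐ T.
Bind A := nat; no other remaining equation mentions A. Substituting into the earlier binding gives E := pair(nat,nat).
Occurs check fails: T occurs in pair(unit,T); the equation T ≐ pair(unit,T) has no finite solution.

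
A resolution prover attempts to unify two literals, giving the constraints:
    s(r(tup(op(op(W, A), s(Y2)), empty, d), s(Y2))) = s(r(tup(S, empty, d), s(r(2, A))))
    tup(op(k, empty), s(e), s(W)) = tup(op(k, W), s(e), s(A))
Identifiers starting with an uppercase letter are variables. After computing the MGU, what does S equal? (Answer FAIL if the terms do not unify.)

op(op(empty, empty), s(r(2, empty)))

Decompose s/1: r(tup(op(op(W, A), s(Y2)), empty, d), s(Y2)) = r(tup(S, empty, d), s(r(2, A))).
Decompose r/2: tup(op(op(W, A), s(Y2)), empty, d) = tup(S, empty, d),  s(Y2) = s(r(2, A)).
Decompose tup/3: op(op(W, A), s(Y2)) = S,  empty = empty,  d = d.
Bind S := op(op(W, A), s(Y2)); no other remaining equation mentions S.
Delete trivial equation empty = empty.
Delete trivial equation d = d.
Decompose s/1: Y2 = r(2, A).
Bind Y2 := r(2, A); no other remaining equation mentions Y2. Substituting into the earlier binding gives S := op(op(W, A), s(r(2, A))).
Decompose tup/3: op(k, empty) = op(k, W),  s(e) = s(e),  s(W) = s(A).
Decompose op/2: k = k,  empty = W.
Delete trivial equation k = k.
Bind W := empty; substituting into the one remaining equation that mentions W gives: s(empty) = s(A). Substituting into the earlier binding gives S := op(op(empty, A), s(r(2, A))).
Delete trivial equation s(e) = s(e).
Decompose s/1: empty = A.
Bind A := empty. Substituting into the earlier bindings gives S := op(op(empty, empty), s(r(2, empty))), Y2 := r(2, empty).
MGU = { S ↦ op(op(empty, empty), s(r(2, empty))), Y2 ↦ r(2, empty), W ↦ empty, A ↦ empty }, so S ↦ op(op(empty, empty), s(r(2, empty))).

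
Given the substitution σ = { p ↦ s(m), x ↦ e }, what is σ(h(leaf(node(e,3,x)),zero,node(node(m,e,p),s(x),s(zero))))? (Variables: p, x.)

Replace each occurrence of p with s(m).
Replace each occurrence of x with e.
Result: h(leaf(node(e,3,e)),zero,node(node(m,e,s(m)),s(e),s(zero))).

h(leaf(node(e,3,e)),zero,node(node(m,e,s(m)),s(e),s(zero)))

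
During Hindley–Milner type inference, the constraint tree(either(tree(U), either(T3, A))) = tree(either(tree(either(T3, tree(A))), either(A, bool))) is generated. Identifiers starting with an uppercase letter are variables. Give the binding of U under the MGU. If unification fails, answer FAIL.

either(bool, tree(bool))

Decompose tree/1: either(tree(U), either(T3, A)) = either(tree(either(T3, tree(A))), either(A, bool)).
Decompose either/2: tree(U) = tree(either(T3, tree(A))),  either(T3, A) = either(A, bool).
Decompose tree/1: U = either(T3, tree(A)).
Bind U := either(T3, tree(A)); no other remaining equation mentions U.
Decompose either/2: T3 = A,  A = bool.
Bind T3 := A; no other remaining equation mentions T3. Substituting into the earlier binding gives U := either(A, tree(A)).
Bind A := bool. Substituting into the earlier bindings gives U := either(bool, tree(bool)), T3 := bool.
MGU = { U ↦ either(bool, tree(bool)), T3 ↦ bool, A ↦ bool }, so U ↦ either(bool, tree(bool)).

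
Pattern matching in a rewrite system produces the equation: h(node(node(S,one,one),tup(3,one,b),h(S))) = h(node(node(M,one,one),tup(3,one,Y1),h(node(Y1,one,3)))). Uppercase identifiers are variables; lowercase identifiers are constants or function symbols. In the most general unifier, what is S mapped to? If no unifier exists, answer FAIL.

node(b,one,3)

Decompose h/1: node(node(S,one,one),tup(3,one,b),h(S)) = node(node(M,one,one),tup(3,one,Y1),h(node(Y1,one,3))).
Decompose node/3: node(S,one,one) = node(M,one,one),  tup(3,one,b) = tup(3,one,Y1),  h(S) = h(node(Y1,one,3)).
Decompose node/3: S = M,  one = one,  one = one.
Bind S := M; substituting into the one remaining equation that mentions S gives: h(M) = h(node(Y1,one,3)).
Delete trivial equation one = one.
Delete trivial equation one = one.
Decompose tup/3: 3 = 3,  one = one,  b = Y1.
Delete trivial equation 3 = 3.
Delete trivial equation one = one.
Bind Y1 := b; substituting into the remaining equation gives: h(M) = h(node(b,one,3)).
Decompose h/1: M = node(b,one,3).
Bind M := node(b,one,3). Substituting into the earlier binding gives S := node(b,one,3).
MGU = { S := node(b,one,3), Y1 := b, M := node(b,one,3) }, so S := node(b,one,3).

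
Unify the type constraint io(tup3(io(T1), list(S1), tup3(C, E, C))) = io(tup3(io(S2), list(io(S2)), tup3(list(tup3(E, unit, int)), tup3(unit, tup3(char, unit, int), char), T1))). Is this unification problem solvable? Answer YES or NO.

Decompose io/1: tup3(io(T1), list(S1), tup3(C, E, C)) = tup3(io(S2), list(io(S2)), tup3(list(tup3(E, unit, int)), tup3(unit, tup3(char, unit, int), char), T1)).
Decompose tup3/3: io(T1) = io(S2),  list(S1) = list(io(S2)),  tup3(C, E, C) = tup3(list(tup3(E, unit, int)), tup3(unit, tup3(char, unit, int), char), T1).
Decompose io/1: T1 = S2.
Bind T1 := S2; substituting into the one remaining equation that mentions T1 gives: tup3(C, E, C) = tup3(list(tup3(E, unit, int)), tup3(unit, tup3(char, unit, int), char), S2).
Decompose list/1: S1 = io(S2).
Bind S1 := io(S2); no other remaining equation mentions S1.
Decompose tup3/3: C = list(tup3(E, unit, int)),  E = tup3(unit, tup3(char, unit, int), char),  C = S2.
Bind C := list(tup3(E, unit, int)); substituting into the one remaining equation that mentions C gives: list(tup3(E, unit, int)) = S2.
Bind E := tup3(unit, tup3(char, unit, int), char); substituting into the remaining equation gives: list(tup3(tup3(unit, tup3(char, unit, int), char), unit, int)) = S2. Substituting into the earlier binding gives C := list(tup3(tup3(unit, tup3(char, unit, int), char), unit, int)).
Bind S2 := list(tup3(tup3(unit, tup3(char, unit, int), char), unit, int)). Substituting into the earlier bindings gives T1 := list(tup3(tup3(unit, tup3(char, unit, int), char), unit, int)), S1 := io(list(tup3(tup3(unit, tup3(char, unit, int), char), unit, int))).
No equations remain and no clash or occurs-check failure arose, so a unifier exists.

YES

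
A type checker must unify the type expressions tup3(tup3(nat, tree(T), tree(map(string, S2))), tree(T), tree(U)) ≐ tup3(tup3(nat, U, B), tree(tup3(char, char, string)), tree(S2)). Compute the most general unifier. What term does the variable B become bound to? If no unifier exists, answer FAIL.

tree(map(string, tree(tup3(char, char, string))))

Decompose tup3/3: tup3(nat, tree(T), tree(map(string, S2))) ≐ tup3(nat, U, B),  tree(T) ≐ tree(tup3(char, char, string)),  tree(U) ≐ tree(S2).
Decompose tup3/3: nat ≐ nat,  tree(T) ≐ U,  tree(map(string, S2)) ≐ B.
Delete trivial equation nat ≐ nat.
Bind U := tree(T); substituting into the one remaining equation that mentions U gives: tree(tree(T)) ≐ tree(S2).
Bind B := tree(map(string, S2)); no other remaining equation mentions B.
Decompose tree/1: T ≐ tup3(char, char, string).
Bind T := tup3(char, char, string); substituting into the remaining equation gives: tree(tree(tup3(char, char, string))) ≐ tree(S2). Substituting into the earlier binding gives U := tree(tup3(char, char, string)).
Decompose tree/1: tree(tup3(char, char, string)) ≐ S2.
Bind S2 := tree(tup3(char, char, string)). Substituting into the earlier binding gives B := tree(map(string, tree(tup3(char, char, string)))).
MGU = { U := tree(tup3(char, char, string)), B := tree(map(string, tree(tup3(char, char, string)))), T := tup3(char, char, string), S2 := tree(tup3(char, char, string)) }, so B := tree(map(string, tree(tup3(char, char, string)))).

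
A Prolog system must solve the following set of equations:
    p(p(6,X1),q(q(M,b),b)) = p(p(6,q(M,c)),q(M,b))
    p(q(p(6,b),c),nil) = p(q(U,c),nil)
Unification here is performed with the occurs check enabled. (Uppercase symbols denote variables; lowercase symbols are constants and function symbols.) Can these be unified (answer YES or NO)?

Decompose p/2: p(6,X1) = p(6,q(M,c)),  q(q(M,b),b) = q(M,b).
Decompose p/2: 6 = 6,  X1 = q(M,c).
Delete trivial equation 6 = 6.
Bind X1 := q(M,c); no other remaining equation mentions X1.
Decompose q/2: q(M,b) = M,  b = b.
Occurs check fails: M occurs in q(M,b); the equation M = q(M,b) has no finite solution.

NO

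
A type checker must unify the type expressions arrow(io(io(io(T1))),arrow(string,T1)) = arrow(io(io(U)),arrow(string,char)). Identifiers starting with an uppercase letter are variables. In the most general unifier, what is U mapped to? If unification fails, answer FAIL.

Decompose arrow/2: io(io(io(T1))) = io(io(U)),  arrow(string,T1) = arrow(string,char).
Decompose io/1: io(io(T1)) = io(U).
Decompose io/1: io(T1) = U.
Bind U := io(T1); no other remaining equation mentions U.
Decompose arrow/2: string = string,  T1 = char.
Delete trivial equation string = string.
Bind T1 := char. Substituting into the earlier binding gives U := io(char).
MGU = { U := io(char), T1 := char }, so U := io(char).

io(char)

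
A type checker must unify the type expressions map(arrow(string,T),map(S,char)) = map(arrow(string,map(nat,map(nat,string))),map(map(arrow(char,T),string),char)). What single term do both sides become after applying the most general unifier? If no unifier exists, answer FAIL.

map(arrow(string,map(nat,map(nat,string))),map(map(arrow(char,map(nat,map(nat,string))),string),char))

Decompose map/2: arrow(string,T) = arrow(string,map(nat,map(nat,string))),  map(S,char) = map(map(arrow(char,T),string),char).
Decompose arrow/2: string = string,  T = map(nat,map(nat,string)).
Delete trivial equation string = string.
Bind T := map(nat,map(nat,string)); substituting into the remaining equation gives: map(S,char) = map(map(arrow(char,map(nat,map(nat,string))),string),char).
Decompose map/2: S = map(arrow(char,map(nat,map(nat,string))),string),  char = char.
Bind S := map(arrow(char,map(nat,map(nat,string))),string); no other remaining equation mentions S.
Delete trivial equation char = char.
Applying the MGU to either side gives map(arrow(string,map(nat,map(nat,string))),map(map(arrow(char,map(nat,map(nat,string))),string),char)).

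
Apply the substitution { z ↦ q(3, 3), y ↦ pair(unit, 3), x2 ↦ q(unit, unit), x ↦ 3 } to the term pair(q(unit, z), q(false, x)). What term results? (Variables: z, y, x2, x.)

pair(q(unit, q(3, 3)), q(false, 3))

Replace each occurrence of z with q(3, 3).
Replace each occurrence of x with 3.
Result: pair(q(unit, q(3, 3)), q(false, 3)).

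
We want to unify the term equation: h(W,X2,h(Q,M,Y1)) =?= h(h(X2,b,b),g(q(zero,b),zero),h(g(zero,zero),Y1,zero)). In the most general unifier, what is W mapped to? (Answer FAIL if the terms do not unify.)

h(g(q(zero,b),zero),b,b)

Decompose h/3: W =?= h(X2,b,b),  X2 =?= g(q(zero,b),zero),  h(Q,M,Y1) =?= h(g(zero,zero),Y1,zero).
Bind W := h(X2,b,b); no other remaining equation mentions W.
Bind X2 := g(q(zero,b),zero); no other remaining equation mentions X2. Substituting into the earlier binding gives W := h(g(q(zero,b),zero),b,b).
Decompose h/3: Q =?= g(zero,zero),  M =?= Y1,  Y1 =?= zero.
Bind Q := g(zero,zero); no other remaining equation mentions Q.
Bind M := Y1; no other remaining equation mentions M.
Bind Y1 := zero. Substituting into the earlier binding gives M := zero.
MGU = { W ↦ h(g(q(zero,b),zero),b,b), X2 ↦ g(q(zero,b),zero), Q ↦ g(zero,zero), M ↦ zero, Y1 ↦ zero }, so W ↦ h(g(q(zero,b),zero),b,b).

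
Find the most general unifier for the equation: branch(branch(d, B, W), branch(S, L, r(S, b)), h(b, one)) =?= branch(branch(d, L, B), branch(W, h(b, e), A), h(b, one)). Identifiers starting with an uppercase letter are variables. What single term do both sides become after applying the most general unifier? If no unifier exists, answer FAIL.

Decompose branch/3: branch(d, B, W) =?= branch(d, L, B),  branch(S, L, r(S, b)) =?= branch(W, h(b, e), A),  h(b, one) =?= h(b, one).
Decompose branch/3: d =?= d,  B =?= L,  W =?= B.
Delete trivial equation d =?= d.
Bind B := L; substituting into the one remaining equation that mentions B gives: W =?= L.
Bind W := L; substituting into the one remaining equation that mentions W gives: branch(S, L, r(S, b)) =?= branch(L, h(b, e), A).
Decompose branch/3: S =?= L,  L =?= h(b, e),  r(S, b) =?= A.
Bind S := L; substituting into the one remaining equation that mentions S gives: r(L, b) =?= A.
Bind L := h(b, e); substituting into the one remaining equation that mentions L gives: r(h(b, e), b) =?= A. Substituting into the earlier bindings gives B := h(b, e), W := h(b, e), S := h(b, e).
Bind A := r(h(b, e), b); no other remaining equation mentions A.
Delete trivial equation h(b, one) =?= h(b, one).
Applying the MGU to either side gives branch(branch(d, h(b, e), h(b, e)), branch(h(b, e), h(b, e), r(h(b, e), b)), h(b, one)).

branch(branch(d, h(b, e), h(b, e)), branch(h(b, e), h(b, e), r(h(b, e), b)), h(b, one))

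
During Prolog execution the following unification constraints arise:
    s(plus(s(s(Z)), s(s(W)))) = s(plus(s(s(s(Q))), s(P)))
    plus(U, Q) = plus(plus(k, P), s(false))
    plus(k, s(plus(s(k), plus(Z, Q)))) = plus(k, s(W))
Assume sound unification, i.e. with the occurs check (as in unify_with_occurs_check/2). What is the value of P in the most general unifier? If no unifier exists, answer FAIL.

Decompose s/1: plus(s(s(Z)), s(s(W))) = plus(s(s(s(Q))), s(P)).
Decompose plus/2: s(s(Z)) = s(s(s(Q))),  s(s(W)) = s(P).
Decompose s/1: s(Z) = s(s(Q)).
Decompose s/1: Z = s(Q).
Bind Z := s(Q); substituting into the one remaining equation that mentions Z gives: plus(k, s(plus(s(k), plus(s(Q), Q)))) = plus(k, s(W)).
Decompose s/1: s(W) = P.
Bind P := s(W); substituting into the one remaining equation that mentions P gives: plus(U, Q) = plus(plus(k, s(W)), s(false)).
Decompose plus/2: U = plus(k, s(W)),  Q = s(false).
Bind U := plus(k, s(W)); no other remaining equation mentions U.
Bind Q := s(false); substituting into the remaining equation gives: plus(k, s(plus(s(k), plus(s(s(false)), s(false))))) = plus(k, s(W)). Substituting into the earlier binding gives Z := s(s(false)).
Decompose plus/2: k = k,  s(plus(s(k), plus(s(s(false)), s(false)))) = s(W).
Delete trivial equation k = k.
Decompose s/1: plus(s(k), plus(s(s(false)), s(false))) = W.
Bind W := plus(s(k), plus(s(s(false)), s(false))). Substituting into the earlier bindings gives P := s(plus(s(k), plus(s(s(false)), s(false)))), U := plus(k, s(plus(s(k), plus(s(s(false)), s(false))))).
MGU = { Z = s(s(false)), P = s(plus(s(k), plus(s(s(false)), s(false)))), U = plus(k, s(plus(s(k), plus(s(s(false)), s(false))))), Q = s(false), W = plus(s(k), plus(s(s(false)), s(false))) }, so P = s(plus(s(k), plus(s(s(false)), s(false)))).

s(plus(s(k), plus(s(s(false)), s(false))))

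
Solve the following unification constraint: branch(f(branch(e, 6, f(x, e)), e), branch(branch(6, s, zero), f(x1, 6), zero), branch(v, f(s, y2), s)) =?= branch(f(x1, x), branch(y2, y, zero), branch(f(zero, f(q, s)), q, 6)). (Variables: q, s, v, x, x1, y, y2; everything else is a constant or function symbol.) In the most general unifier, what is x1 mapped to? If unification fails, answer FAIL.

branch(e, 6, f(e, e))

Decompose branch/3: f(branch(e, 6, f(x, e)), e) =?= f(x1, x),  branch(branch(6, s, zero), f(x1, 6), zero) =?= branch(y2, y, zero),  branch(v, f(s, y2), s) =?= branch(f(zero, f(q, s)), q, 6).
Decompose f/2: branch(e, 6, f(x, e)) =?= x1,  e =?= x.
Bind x1 := branch(e, 6, f(x, e)); substituting into the one remaining equation that mentions x1 gives: branch(branch(6, s, zero), f(branch(e, 6, f(x, e)), 6), zero) =?= branch(y2, y, zero).
Bind x := e; substituting into the one remaining equation that mentions x gives: branch(branch(6, s, zero), f(branch(e, 6, f(e, e)), 6), zero) =?= branch(y2, y, zero). Substituting into the earlier binding gives x1 := branch(e, 6, f(e, e)).
Decompose branch/3: branch(6, s, zero) =?= y2,  f(branch(e, 6, f(e, e)), 6) =?= y,  zero =?= zero.
Bind y2 := branch(6, s, zero); substituting into the one remaining equation that mentions y2 gives: branch(v, f(s, branch(6, s, zero)), s) =?= branch(f(zero, f(q, s)), q, 6).
Bind y := f(branch(e, 6, f(e, e)), 6); no other remaining equation mentions y.
Delete trivial equation zero =?= zero.
Decompose branch/3: v =?= f(zero, f(q, s)),  f(s, branch(6, s, zero)) =?= q,  s =?= 6.
Bind v := f(zero, f(q, s)); no other remaining equation mentions v.
Bind q := f(s, branch(6, s, zero)); no other remaining equation mentions q. Substituting into the earlier binding gives v := f(zero, f(f(s, branch(6, s, zero)), s)).
Bind s := 6. Substituting into the earlier bindings gives y2 := branch(6, 6, zero), v := f(zero, f(f(6, branch(6, 6, zero)), 6)), q := f(6, branch(6, 6, zero)).
MGU = { x1 -> branch(e, 6, f(e, e)), x -> e, y2 -> branch(6, 6, zero), y -> f(branch(e, 6, f(e, e)), 6), v -> f(zero, f(f(6, branch(6, 6, zero)), 6)), q -> f(6, branch(6, 6, zero)), s -> 6 }, so x1 -> branch(e, 6, f(e, e)).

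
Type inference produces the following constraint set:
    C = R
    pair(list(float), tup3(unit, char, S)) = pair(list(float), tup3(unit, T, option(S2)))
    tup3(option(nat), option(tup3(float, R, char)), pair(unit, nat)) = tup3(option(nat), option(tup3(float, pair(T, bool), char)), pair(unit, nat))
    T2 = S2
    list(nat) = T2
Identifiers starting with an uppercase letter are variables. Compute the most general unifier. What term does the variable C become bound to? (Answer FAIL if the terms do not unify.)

pair(char, bool)

Bind C := R; no other remaining equation mentions C.
Decompose pair/2: list(float) = list(float),  tup3(unit, char, S) = tup3(unit, T, option(S2)).
Delete trivial equation list(float) = list(float).
Decompose tup3/3: unit = unit,  char = T,  S = option(S2).
Delete trivial equation unit = unit.
Bind T := char; substituting into the one remaining equation that mentions T gives: tup3(option(nat), option(tup3(float, R, char)), pair(unit, nat)) = tup3(option(nat), option(tup3(float, pair(char, bool), char)), pair(unit, nat)).
Bind S := option(S2); no other remaining equation mentions S.
Decompose tup3/3: option(nat) = option(nat),  option(tup3(float, R, char)) = option(tup3(float, pair(char, bool), char)),  pair(unit, nat) = pair(unit, nat).
Delete trivial equation option(nat) = option(nat).
Decompose option/1: tup3(float, R, char) = tup3(float, pair(char, bool), char).
Decompose tup3/3: float = float,  R = pair(char, bool),  char = char.
Delete trivial equation float = float.
Bind R := pair(char, bool); no other remaining equation mentions R. Substituting into the earlier binding gives C := pair(char, bool).
Delete trivial equation char = char.
Delete trivial equation pair(unit, nat) = pair(unit, nat).
Bind T2 := S2; substituting into the remaining equation gives: list(nat) = S2.
Bind S2 := list(nat). Substituting into the earlier bindings gives S := option(list(nat)), T2 := list(nat).
MGU = { C ↦ pair(char, bool), T ↦ char, S ↦ option(list(nat)), R ↦ pair(char, bool), T2 ↦ list(nat), S2 ↦ list(nat) }, so C ↦ pair(char, bool).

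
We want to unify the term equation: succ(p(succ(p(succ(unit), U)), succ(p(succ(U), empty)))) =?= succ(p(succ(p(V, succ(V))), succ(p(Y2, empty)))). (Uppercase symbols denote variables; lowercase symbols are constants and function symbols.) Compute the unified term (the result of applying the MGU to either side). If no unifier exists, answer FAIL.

Decompose succ/1: p(succ(p(succ(unit), U)), succ(p(succ(U), empty))) =?= p(succ(p(V, succ(V))), succ(p(Y2, empty))).
Decompose p/2: succ(p(succ(unit), U)) =?= succ(p(V, succ(V))),  succ(p(succ(U), empty)) =?= succ(p(Y2, empty)).
Decompose succ/1: p(succ(unit), U) =?= p(V, succ(V)).
Decompose p/2: succ(unit) =?= V,  U =?= succ(V).
Bind V := succ(unit); substituting into the one remaining equation that mentions V gives: U =?= succ(succ(unit)).
Bind U := succ(succ(unit)); substituting into the remaining equation gives: succ(p(succ(succ(succ(unit))), empty)) =?= succ(p(Y2, empty)).
Decompose succ/1: p(succ(succ(succ(unit))), empty) =?= p(Y2, empty).
Decompose p/2: succ(succ(succ(unit))) =?= Y2,  empty =?= empty.
Bind Y2 := succ(succ(succ(unit))); no other remaining equation mentions Y2.
Delete trivial equation empty =?= empty.
Applying the MGU to either side gives succ(p(succ(p(succ(unit), succ(succ(unit)))), succ(p(succ(succ(succ(unit))), empty)))).

succ(p(succ(p(succ(unit), succ(succ(unit)))), succ(p(succ(succ(succ(unit))), empty))))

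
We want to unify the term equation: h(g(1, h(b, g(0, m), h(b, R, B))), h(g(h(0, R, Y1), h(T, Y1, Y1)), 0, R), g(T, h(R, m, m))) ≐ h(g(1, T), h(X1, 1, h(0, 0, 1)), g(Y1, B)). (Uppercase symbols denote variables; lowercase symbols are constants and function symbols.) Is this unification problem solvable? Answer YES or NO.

Decompose h/3: g(1, h(b, g(0, m), h(b, R, B))) ≐ g(1, T),  h(g(h(0, R, Y1), h(T, Y1, Y1)), 0, R) ≐ h(X1, 1, h(0, 0, 1)),  g(T, h(R, m, m)) ≐ g(Y1, B).
Decompose g/2: 1 ≐ 1,  h(b, g(0, m), h(b, R, B)) ≐ T.
Delete trivial equation 1 ≐ 1.
Bind T := h(b, g(0, m), h(b, R, B)); substituting into the remaining equations gives: h(g(h(0, R, Y1), h(h(b, g(0, m), h(b, R, B)), Y1, Y1)), 0, R) ≐ h(X1, 1, h(0, 0, 1)),  g(h(b, g(0, m), h(b, R, B)), h(R, m, m)) ≐ g(Y1, B).
Decompose h/3: g(h(0, R, Y1), h(h(b, g(0, m), h(b, R, B)), Y1, Y1)) ≐ X1,  0 ≐ 1,  R ≐ h(0, 0, 1).
Bind X1 := g(h(0, R, Y1), h(h(b, g(0, m), h(b, R, B)), Y1, Y1)); no other remaining equation mentions X1.
Clash: constants 0 and 1 differ; no unifier exists.

NO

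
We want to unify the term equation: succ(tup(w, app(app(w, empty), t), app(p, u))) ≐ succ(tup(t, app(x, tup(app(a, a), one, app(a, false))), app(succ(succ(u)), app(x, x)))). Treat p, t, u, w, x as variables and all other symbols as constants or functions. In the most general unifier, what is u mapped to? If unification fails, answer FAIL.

app(app(tup(app(a, a), one, app(a, false)), empty), app(tup(app(a, a), one, app(a, false)), empty))

Decompose succ/1: tup(w, app(app(w, empty), t), app(p, u)) ≐ tup(t, app(x, tup(app(a, a), one, app(a, false))), app(succ(succ(u)), app(x, x))).
Decompose tup/3: w ≐ t,  app(app(w, empty), t) ≐ app(x, tup(app(a, a), one, app(a, false))),  app(p, u) ≐ app(succ(succ(u)), app(x, x)).
Bind w := t; substituting into the one remaining equation that mentions w gives: app(app(t, empty), t) ≐ app(x, tup(app(a, a), one, app(a, false))).
Decompose app/2: app(t, empty) ≐ x,  t ≐ tup(app(a, a), one, app(a, false)).
Bind x := app(t, empty); substituting into the one remaining equation that mentions x gives: app(p, u) ≐ app(succ(succ(u)), app(app(t, empty), app(t, empty))).
Bind t := tup(app(a, a), one, app(a, false)); substituting into the remaining equation gives: app(p, u) ≐ app(succ(succ(u)), app(app(tup(app(a, a), one, app(a, false)), empty), app(tup(app(a, a), one, app(a, false)), empty))). Substituting into the earlier bindings gives w := tup(app(a, a), one, app(a, false)), x := app(tup(app(a, a), one, app(a, false)), empty).
Decompose app/2: p ≐ succ(succ(u)),  u ≐ app(app(tup(app(a, a), one, app(a, false)), empty), app(tup(app(a, a), one, app(a, false)), empty)).
Bind p := succ(succ(u)); no other remaining equation mentions p.
Bind u := app(app(tup(app(a, a), one, app(a, false)), empty), app(tup(app(a, a), one, app(a, false)), empty)). Substituting into the earlier binding gives p := succ(succ(app(app(tup(app(a, a), one, app(a, false)), empty), app(tup(app(a, a), one, app(a, false)), empty)))).
MGU = { w := tup(app(a, a), one, app(a, false)), x := app(tup(app(a, a), one, app(a, false)), empty), t := tup(app(a, a), one, app(a, false)), p := succ(succ(app(app(tup(app(a, a), one, app(a, false)), empty), app(tup(app(a, a), one, app(a, false)), empty)))), u := app(app(tup(app(a, a), one, app(a, false)), empty), app(tup(app(a, a), one, app(a, false)), empty)) }, so u := app(app(tup(app(a, a), one, app(a, false)), empty), app(tup(app(a, a), one, app(a, false)), empty)).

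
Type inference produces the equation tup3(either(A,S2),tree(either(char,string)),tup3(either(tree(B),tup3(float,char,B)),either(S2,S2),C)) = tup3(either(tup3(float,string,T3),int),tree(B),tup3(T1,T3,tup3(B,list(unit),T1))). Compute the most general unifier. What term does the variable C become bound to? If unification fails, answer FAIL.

tup3(either(char,string),list(unit),either(tree(either(char,string)),tup3(float,char,either(char,string))))

Decompose tup3/3: either(A,S2) = either(tup3(float,string,T3),int),  tree(either(char,string)) = tree(B),  tup3(either(tree(B),tup3(float,char,B)),either(S2,S2),C) = tup3(T1,T3,tup3(B,list(unit),T1)).
Decompose either/2: A = tup3(float,string,T3),  S2 = int.
Bind A := tup3(float,string,T3); no other remaining equation mentions A.
Bind S2 := int; substituting into the one remaining equation that mentions S2 gives: tup3(either(tree(B),tup3(float,char,B)),either(int,int),C) = tup3(T1,T3,tup3(B,list(unit),T1)).
Decompose tree/1: either(char,string) = B.
Bind B := either(char,string); substituting into the remaining equation gives: tup3(either(tree(either(char,string)),tup3(float,char,either(char,string))),either(int,int),C) = tup3(T1,T3,tup3(either(char,string),list(unit),T1)).
Decompose tup3/3: either(tree(either(char,string)),tup3(float,char,either(char,string))) = T1,  either(int,int) = T3,  C = tup3(either(char,string),list(unit),T1).
Bind T1 := either(tree(either(char,string)),tup3(float,char,either(char,string))); substituting into the one remaining equation that mentions T1 gives: C = tup3(either(char,string),list(unit),either(tree(either(char,string)),tup3(float,char,either(char,string)))).
Bind T3 := either(int,int); no other remaining equation mentions T3. Substituting into the earlier binding gives A := tup3(float,string,either(int,int)).
Bind C := tup3(either(char,string),list(unit),either(tree(either(char,string)),tup3(float,char,either(char,string)))).
MGU = { A -> tup3(float,string,either(int,int)), S2 -> int, B -> either(char,string), T1 -> either(tree(either(char,string)),tup3(float,char,either(char,string))), T3 -> either(int,int), C -> tup3(either(char,string),list(unit),either(tree(either(char,string)),tup3(float,char,either(char,string)))) }, so C -> tup3(either(char,string),list(unit),either(tree(either(char,string)),tup3(float,char,either(char,string)))).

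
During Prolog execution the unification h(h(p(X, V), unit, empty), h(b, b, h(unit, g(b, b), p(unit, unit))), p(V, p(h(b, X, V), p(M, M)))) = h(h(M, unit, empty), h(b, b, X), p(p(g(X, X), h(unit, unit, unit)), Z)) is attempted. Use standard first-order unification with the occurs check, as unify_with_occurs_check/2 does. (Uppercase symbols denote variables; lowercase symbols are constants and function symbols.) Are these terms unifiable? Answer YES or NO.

YES

Decompose h/3: h(p(X, V), unit, empty) = h(M, unit, empty),  h(b, b, h(unit, g(b, b), p(unit, unit))) = h(b, b, X),  p(V, p(h(b, X, V), p(M, M))) = p(p(g(X, X), h(unit, unit, unit)), Z).
Decompose h/3: p(X, V) = M,  unit = unit,  empty = empty.
Bind M := p(X, V); substituting into the one remaining equation that mentions M gives: p(V, p(h(b, X, V), p(p(X, V), p(X, V)))) = p(p(g(X, X), h(unit, unit, unit)), Z).
Delete trivial equation unit = unit.
Delete trivial equation empty = empty.
Decompose h/3: b = b,  b = b,  h(unit, g(b, b), p(unit, unit)) = X.
Delete trivial equation b = b.
Delete trivial equation b = b.
Bind X := h(unit, g(b, b), p(unit, unit)); substituting into the remaining equation gives: p(V, p(h(b, h(unit, g(b, b), p(unit, unit)), V), p(p(h(unit, g(b, b), p(unit, unit)), V), p(h(unit, g(b, b), p(unit, unit)), V)))) = p(p(g(h(unit, g(b, b), p(unit, unit)), h(unit, g(b, b), p(unit, unit))), h(unit, unit, unit)), Z). Substituting into the earlier binding gives M := p(h(unit, g(b, b), p(unit, unit)), V).
Decompose p/2: V = p(g(h(unit, g(b, b), p(unit, unit)), h(unit, g(b, b), p(unit, unit))), h(unit, unit, unit)),  p(h(b, h(unit, g(b, b), p(unit, unit)), V), p(p(h(unit, g(b, b), p(unit, unit)), V), p(h(unit, g(b, b), p(unit, unit)), V))) = Z.
Bind V := p(g(h(unit, g(b, b), p(unit, unit)), h(unit, g(b, b), p(unit, unit))), h(unit, unit, unit)); substituting into the remaining equation gives: p(h(b, h(unit, g(b, b), p(unit, unit)), p(g(h(unit, g(b, b), p(unit, unit)), h(unit, g(b, b), p(unit, unit))), h(unit, unit, unit))), p(p(h(unit, g(b, b), p(unit, unit)), p(g(h(unit, g(b, b), p(unit, unit)), h(unit, g(b, b), p(unit, unit))), h(unit, unit, unit))), p(h(unit, g(b, b), p(unit, unit)), p(g(h(unit, g(b, b), p(unit, unit)), h(unit, g(b, b), p(unit, unit))), h(unit, unit, unit))))) = Z. Substituting into the earlier binding gives M := p(h(unit, g(b, b), p(unit, unit)), p(g(h(unit, g(b, b), p(unit, unit)), h(unit, g(b, b), p(unit, unit))), h(unit, unit, unit))).
Bind Z := p(h(b, h(unit, g(b, b), p(unit, unit)), p(g(h(unit, g(b, b), p(unit, unit)), h(unit, g(b, b), p(unit, unit))), h(unit, unit, unit))), p(p(h(unit, g(b, b), p(unit, unit)), p(g(h(unit, g(b, b), p(unit, unit)), h(unit, g(b, b), p(unit, unit))), h(unit, unit, unit))), p(h(unit, g(b, b), p(unit, unit)), p(g(h(unit, g(b, b), p(unit, unit)), h(unit, g(b, b), p(unit, unit))), h(unit, unit, unit))))).
No equations remain and no clash or occurs-check failure arose, so a unifier exists.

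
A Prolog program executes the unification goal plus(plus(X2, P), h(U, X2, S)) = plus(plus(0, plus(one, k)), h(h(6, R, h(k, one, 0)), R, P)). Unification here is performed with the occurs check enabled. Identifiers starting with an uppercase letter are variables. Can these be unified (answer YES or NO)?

YES

Decompose plus/2: plus(X2, P) = plus(0, plus(one, k)),  h(U, X2, S) = h(h(6, R, h(k, one, 0)), R, P).
Decompose plus/2: X2 = 0,  P = plus(one, k).
Bind X2 := 0; substituting into the one remaining equation that mentions X2 gives: h(U, 0, S) = h(h(6, R, h(k, one, 0)), R, P).
Bind P := plus(one, k); substituting into the remaining equation gives: h(U, 0, S) = h(h(6, R, h(k, one, 0)), R, plus(one, k)).
Decompose h/3: U = h(6, R, h(k, one, 0)),  0 = R,  S = plus(one, k).
Bind U := h(6, R, h(k, one, 0)); no other remaining equation mentions U.
Bind R := 0; no other remaining equation mentions R. Substituting into the earlier binding gives U := h(6, 0, h(k, one, 0)).
Bind S := plus(one, k).
No equations remain and no clash or occurs-check failure arose, so a unifier exists.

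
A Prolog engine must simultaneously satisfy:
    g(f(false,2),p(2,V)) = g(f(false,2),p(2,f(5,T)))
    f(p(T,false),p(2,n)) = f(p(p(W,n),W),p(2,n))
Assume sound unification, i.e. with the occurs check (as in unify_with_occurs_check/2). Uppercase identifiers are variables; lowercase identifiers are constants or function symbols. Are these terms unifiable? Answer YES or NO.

Decompose g/2: f(false,2) = f(false,2),  p(2,V) = p(2,f(5,T)).
Delete trivial equation f(false,2) = f(false,2).
Decompose p/2: 2 = 2,  V = f(5,T).
Delete trivial equation 2 = 2.
Bind V := f(5,T); no other remaining equation mentions V.
Decompose f/2: p(T,false) = p(p(W,n),W),  p(2,n) = p(2,n).
Decompose p/2: T = p(W,n),  false = W.
Bind T := p(W,n); no other remaining equation mentions T. Substituting into the earlier binding gives V := f(5,p(W,n)).
Bind W := false; no other remaining equation mentions W. Substituting into the earlier bindings gives V := f(5,p(false,n)), T := p(false,n).
Delete trivial equation p(2,n) = p(2,n).
No equations remain and no clash or occurs-check failure arose, so a unifier exists.

YES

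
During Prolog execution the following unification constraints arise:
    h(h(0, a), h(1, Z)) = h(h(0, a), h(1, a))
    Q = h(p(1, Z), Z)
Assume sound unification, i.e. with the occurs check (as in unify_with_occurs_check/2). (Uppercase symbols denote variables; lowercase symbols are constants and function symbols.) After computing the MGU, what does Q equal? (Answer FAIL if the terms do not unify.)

h(p(1, a), a)

Decompose h/2: h(0, a) = h(0, a),  h(1, Z) = h(1, a).
Delete trivial equation h(0, a) = h(0, a).
Decompose h/2: 1 = 1,  Z = a.
Delete trivial equation 1 = 1.
Bind Z := a; substituting into the remaining equation gives: Q = h(p(1, a), a).
Bind Q := h(p(1, a), a).
MGU = { Z ↦ a, Q ↦ h(p(1, a), a) }, so Q ↦ h(p(1, a), a).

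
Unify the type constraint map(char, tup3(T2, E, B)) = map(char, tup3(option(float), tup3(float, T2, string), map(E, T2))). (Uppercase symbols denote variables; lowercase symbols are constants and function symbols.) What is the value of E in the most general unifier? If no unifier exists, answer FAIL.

tup3(float, option(float), string)

Decompose map/2: char = char,  tup3(T2, E, B) = tup3(option(float), tup3(float, T2, string), map(E, T2)).
Delete trivial equation char = char.
Decompose tup3/3: T2 = option(float),  E = tup3(float, T2, string),  B = map(E, T2).
Bind T2 := option(float); substituting into the remaining equations gives: E = tup3(float, option(float), string),  B = map(E, option(float)).
Bind E := tup3(float, option(float), string); substituting into the remaining equation gives: B = map(tup3(float, option(float), string), option(float)).
Bind B := map(tup3(float, option(float), string), option(float)).
MGU = { T2 ↦ option(float), E ↦ tup3(float, option(float), string), B ↦ map(tup3(float, option(float), string), option(float)) }, so E ↦ tup3(float, option(float), string).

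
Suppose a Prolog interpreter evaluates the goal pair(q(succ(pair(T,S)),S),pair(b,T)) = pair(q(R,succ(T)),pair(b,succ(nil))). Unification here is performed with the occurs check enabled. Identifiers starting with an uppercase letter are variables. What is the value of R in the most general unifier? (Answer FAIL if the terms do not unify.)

Decompose pair/2: q(succ(pair(T,S)),S) = q(R,succ(T)),  pair(b,T) = pair(b,succ(nil)).
Decompose q/2: succ(pair(T,S)) = R,  S = succ(T).
Bind R := succ(pair(T,S)); no other remaining equation mentions R.
Bind S := succ(T); no other remaining equation mentions S. Substituting into the earlier binding gives R := succ(pair(T,succ(T))).
Decompose pair/2: b = b,  T = succ(nil).
Delete trivial equation b = b.
Bind T := succ(nil). Substituting into the earlier bindings gives R := succ(pair(succ(nil),succ(succ(nil)))), S := succ(succ(nil)).
MGU = { R ↦ succ(pair(succ(nil),succ(succ(nil)))), S ↦ succ(succ(nil)), T ↦ succ(nil) }, so R ↦ succ(pair(succ(nil),succ(succ(nil)))).

succ(pair(succ(nil),succ(succ(nil))))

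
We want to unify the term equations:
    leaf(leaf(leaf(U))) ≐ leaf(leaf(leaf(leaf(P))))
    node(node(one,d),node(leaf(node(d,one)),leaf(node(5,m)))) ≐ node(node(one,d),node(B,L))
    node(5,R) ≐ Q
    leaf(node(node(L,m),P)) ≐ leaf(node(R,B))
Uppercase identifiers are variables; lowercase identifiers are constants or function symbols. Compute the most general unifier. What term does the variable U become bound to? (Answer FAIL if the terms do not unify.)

leaf(leaf(node(d,one)))

Decompose leaf/1: leaf(leaf(U)) ≐ leaf(leaf(leaf(P))).
Decompose leaf/1: leaf(U) ≐ leaf(leaf(P)).
Decompose leaf/1: U ≐ leaf(P).
Bind U := leaf(P); no other remaining equation mentions U.
Decompose node/2: node(one,d) ≐ node(one,d),  node(leaf(node(d,one)),leaf(node(5,m))) ≐ node(B,L).
Delete trivial equation node(one,d) ≐ node(one,d).
Decompose node/2: leaf(node(d,one)) ≐ B,  leaf(node(5,m)) ≐ L.
Bind B := leaf(node(d,one)); substituting into the one remaining equation that mentions B gives: leaf(node(node(L,m),P)) ≐ leaf(node(R,leaf(node(d,one)))).
Bind L := leaf(node(5,m)); substituting into the one remaining equation that mentions L gives: leaf(node(node(leaf(node(5,m)),m),P)) ≐ leaf(node(R,leaf(node(d,one)))).
Bind Q := node(5,R); no other remaining equation mentions Q.
Decompose leaf/1: node(node(leaf(node(5,m)),m),P) ≐ node(R,leaf(node(d,one))).
Decompose node/2: node(leaf(node(5,m)),m) ≐ R,  P ≐ leaf(node(d,one)).
Bind R := node(leaf(node(5,m)),m); no other remaining equation mentions R. Substituting into the earlier binding gives Q := node(5,node(leaf(node(5,m)),m)).
Bind P := leaf(node(d,one)). Substituting into the earlier binding gives U := leaf(leaf(node(d,one))).
MGU = { U := leaf(leaf(node(d,one))), B := leaf(node(d,one)), L := leaf(node(5,m)), Q := node(5,node(leaf(node(5,m)),m)), R := node(leaf(node(5,m)),m), P := leaf(node(d,one)) }, so U := leaf(leaf(node(d,one))).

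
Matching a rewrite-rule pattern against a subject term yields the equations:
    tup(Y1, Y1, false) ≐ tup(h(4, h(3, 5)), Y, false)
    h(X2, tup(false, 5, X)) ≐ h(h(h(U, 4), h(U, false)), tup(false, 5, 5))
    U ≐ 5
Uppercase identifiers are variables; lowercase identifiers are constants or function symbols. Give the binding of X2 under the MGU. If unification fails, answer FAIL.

h(h(5, 4), h(5, false))

Decompose tup/3: Y1 ≐ h(4, h(3, 5)),  Y1 ≐ Y,  false ≐ false.
Bind Y1 := h(4, h(3, 5)); substituting into the one remaining equation that mentions Y1 gives: h(4, h(3, 5)) ≐ Y.
Bind Y := h(4, h(3, 5)); no other remaining equation mentions Y.
Delete trivial equation false ≐ false.
Decompose h/2: X2 ≐ h(h(U, 4), h(U, false)),  tup(false, 5, X) ≐ tup(false, 5, 5).
Bind X2 := h(h(U, 4), h(U, false)); no other remaining equation mentions X2.
Decompose tup/3: false ≐ false,  5 ≐ 5,  X ≐ 5.
Delete trivial equation false ≐ false.
Delete trivial equation 5 ≐ 5.
Bind X := 5; no other remaining equation mentions X.
Bind U := 5. Substituting into the earlier binding gives X2 := h(h(5, 4), h(5, false)).
MGU = { Y1 := h(4, h(3, 5)), Y := h(4, h(3, 5)), X2 := h(h(5, 4), h(5, false)), X := 5, U := 5 }, so X2 := h(h(5, 4), h(5, false)).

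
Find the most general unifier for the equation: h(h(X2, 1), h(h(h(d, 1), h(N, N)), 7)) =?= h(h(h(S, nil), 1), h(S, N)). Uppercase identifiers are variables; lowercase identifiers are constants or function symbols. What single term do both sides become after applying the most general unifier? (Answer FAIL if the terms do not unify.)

h(h(h(h(h(d, 1), h(7, 7)), nil), 1), h(h(h(d, 1), h(7, 7)), 7))

Decompose h/2: h(X2, 1) =?= h(h(S, nil), 1),  h(h(h(d, 1), h(N, N)), 7) =?= h(S, N).
Decompose h/2: X2 =?= h(S, nil),  1 =?= 1.
Bind X2 := h(S, nil); no other remaining equation mentions X2.
Delete trivial equation 1 =?= 1.
Decompose h/2: h(h(d, 1), h(N, N)) =?= S,  7 =?= N.
Bind S := h(h(d, 1), h(N, N)); no other remaining equation mentions S. Substituting into the earlier binding gives X2 := h(h(h(d, 1), h(N, N)), nil).
Bind N := 7. Substituting into the earlier bindings gives X2 := h(h(h(d, 1), h(7, 7)), nil), S := h(h(d, 1), h(7, 7)).
Applying the MGU to either side gives h(h(h(h(h(d, 1), h(7, 7)), nil), 1), h(h(h(d, 1), h(7, 7)), 7)).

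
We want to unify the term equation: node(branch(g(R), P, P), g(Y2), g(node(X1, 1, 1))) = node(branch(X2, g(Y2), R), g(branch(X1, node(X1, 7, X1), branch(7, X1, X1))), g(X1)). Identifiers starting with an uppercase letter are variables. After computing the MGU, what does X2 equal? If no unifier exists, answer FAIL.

FAIL

Decompose node/3: branch(g(R), P, P) = branch(X2, g(Y2), R),  g(Y2) = g(branch(X1, node(X1, 7, X1), branch(7, X1, X1))),  g(node(X1, 1, 1)) = g(X1).
Decompose branch/3: g(R) = X2,  P = g(Y2),  P = R.
Bind X2 := g(R); no other remaining equation mentions X2.
Bind P := g(Y2); substituting into the one remaining equation that mentions P gives: g(Y2) = R.
Bind R := g(Y2); no other remaining equation mentions R. Substituting into the earlier binding gives X2 := g(g(Y2)).
Decompose g/1: Y2 = branch(X1, node(X1, 7, X1), branch(7, X1, X1)).
Bind Y2 := branch(X1, node(X1, 7, X1), branch(7, X1, X1)); no other remaining equation mentions Y2. Substituting into the earlier bindings gives X2 := g(g(branch(X1, node(X1, 7, X1), branch(7, X1, X1)))), P := g(branch(X1, node(X1, 7, X1), branch(7, X1, X1))), R := g(branch(X1, node(X1, 7, X1), branch(7, X1, X1))).
Decompose g/1: node(X1, 1, 1) = X1.
Occurs check fails: X1 occurs in node(X1, 1, 1); the equation X1 = node(X1, 1, 1) has no finite solution.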